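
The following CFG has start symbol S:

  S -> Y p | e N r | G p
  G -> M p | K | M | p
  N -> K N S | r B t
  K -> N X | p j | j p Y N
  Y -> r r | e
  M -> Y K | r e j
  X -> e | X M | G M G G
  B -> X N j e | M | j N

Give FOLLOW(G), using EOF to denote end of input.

{ e, j, p, r, t }

In S -> G p: add FIRST(p) = { p }.
In X -> G M G G: add FIRST(M G G) = { e, r }.
In X -> G M G G: add FIRST(G) = { e, j, p, r }.
In X -> G M G G: G is at the end, add FOLLOW(X) = { e, j, p, r, t }.
Union: FOLLOW(G) = { e, j, p, r, t }.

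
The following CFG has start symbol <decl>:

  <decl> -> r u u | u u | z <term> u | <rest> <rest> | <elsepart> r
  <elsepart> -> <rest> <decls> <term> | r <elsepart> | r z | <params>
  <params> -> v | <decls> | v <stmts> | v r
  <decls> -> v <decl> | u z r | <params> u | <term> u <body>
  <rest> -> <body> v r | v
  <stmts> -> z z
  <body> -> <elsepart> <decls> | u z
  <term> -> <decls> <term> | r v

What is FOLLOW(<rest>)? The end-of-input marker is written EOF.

In <decl> -> <rest> <rest>: add FIRST(<rest>) = { r, u, v }.
In <decl> -> <rest> <rest>: <rest> is at the end, add FOLLOW(<decl>) = { EOF, r, u, v }.
In <elsepart> -> <rest> <decls> <term>: add FIRST(<decls> <term>) = { r, u, v }.
Union: FOLLOW(<rest>) = { EOF, r, u, v }.

{ EOF, r, u, v }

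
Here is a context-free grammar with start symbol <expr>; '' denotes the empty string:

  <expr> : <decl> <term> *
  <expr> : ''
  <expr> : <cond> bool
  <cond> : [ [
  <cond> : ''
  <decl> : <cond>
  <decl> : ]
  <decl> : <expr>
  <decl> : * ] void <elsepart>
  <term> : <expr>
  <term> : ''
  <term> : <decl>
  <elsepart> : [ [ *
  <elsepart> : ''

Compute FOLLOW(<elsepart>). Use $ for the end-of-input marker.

In <decl> : * ] void <elsepart>: <elsepart> is at the end, add FOLLOW(<decl>) = { *, [, ], bool }.
Union: FOLLOW(<elsepart>) = { *, [, ], bool }.

{ *, [, ], bool }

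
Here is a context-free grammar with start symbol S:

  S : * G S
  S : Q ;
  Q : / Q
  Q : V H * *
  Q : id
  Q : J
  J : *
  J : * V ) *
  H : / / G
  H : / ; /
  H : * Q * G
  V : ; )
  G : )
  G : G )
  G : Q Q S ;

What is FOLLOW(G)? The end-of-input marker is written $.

{ ), *, /, ;, id }

In S : * G S: add FIRST(S) = { *, /, ;, id }.
In H : / / G: G is at the end, add FOLLOW(H) = { * }.
In H : * Q * G: G is at the end, add FOLLOW(H) = { * }.
In G : G ): add FIRST()) = { ) }.
Union: FOLLOW(G) = { ), *, /, ;, id }.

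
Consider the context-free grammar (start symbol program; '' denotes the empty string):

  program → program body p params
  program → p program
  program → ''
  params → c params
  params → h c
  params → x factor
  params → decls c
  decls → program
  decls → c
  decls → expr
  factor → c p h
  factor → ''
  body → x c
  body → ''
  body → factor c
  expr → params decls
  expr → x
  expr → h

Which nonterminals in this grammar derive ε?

Directly nullable (have an ''-production): program, factor, body.
decls → program with every symbol nullable, so decls is nullable.
No other nonterminal has a production whose RHS symbols are all nullable.

{ body, decls, factor, program }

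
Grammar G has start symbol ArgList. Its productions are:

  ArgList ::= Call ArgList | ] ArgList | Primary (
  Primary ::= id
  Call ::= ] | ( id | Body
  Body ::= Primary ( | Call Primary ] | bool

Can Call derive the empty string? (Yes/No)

No nonterminal in this grammar is nullable.
No production of Call has an RHS whose symbols are all nullable, so Call is not nullable.

No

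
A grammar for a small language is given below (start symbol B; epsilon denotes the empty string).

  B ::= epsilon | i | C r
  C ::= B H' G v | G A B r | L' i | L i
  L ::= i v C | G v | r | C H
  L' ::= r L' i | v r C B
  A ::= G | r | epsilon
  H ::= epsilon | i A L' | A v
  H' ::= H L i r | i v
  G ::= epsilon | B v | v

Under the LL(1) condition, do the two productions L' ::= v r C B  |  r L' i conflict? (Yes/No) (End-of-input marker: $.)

No

FIRST(v r C B) = { v } and FIRST(r L' i) = { r }.
The FIRST sets are disjoint and neither alternative is nullable — no conflict.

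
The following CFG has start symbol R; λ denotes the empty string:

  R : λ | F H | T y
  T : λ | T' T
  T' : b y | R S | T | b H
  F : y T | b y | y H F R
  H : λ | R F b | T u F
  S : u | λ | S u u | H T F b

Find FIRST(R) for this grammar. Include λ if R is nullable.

{ b, u, y, λ }

R : λ contributes λ.
From R : F H: add FIRST(F) = { b, y }.
From R : T y: T nullable, take FIRST(T) ∪ {y} = { b, u, y }.
Union: FIRST(R) = { b, u, y, λ }.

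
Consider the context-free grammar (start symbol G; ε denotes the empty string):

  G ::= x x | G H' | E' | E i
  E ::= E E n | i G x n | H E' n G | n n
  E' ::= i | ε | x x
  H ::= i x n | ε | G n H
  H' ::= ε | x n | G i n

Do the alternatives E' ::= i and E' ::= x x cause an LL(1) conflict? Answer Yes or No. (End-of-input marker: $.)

FIRST(i) = { i } and FIRST(x x) = { x }.
The FIRST sets are disjoint and neither alternative is nullable — no conflict.

No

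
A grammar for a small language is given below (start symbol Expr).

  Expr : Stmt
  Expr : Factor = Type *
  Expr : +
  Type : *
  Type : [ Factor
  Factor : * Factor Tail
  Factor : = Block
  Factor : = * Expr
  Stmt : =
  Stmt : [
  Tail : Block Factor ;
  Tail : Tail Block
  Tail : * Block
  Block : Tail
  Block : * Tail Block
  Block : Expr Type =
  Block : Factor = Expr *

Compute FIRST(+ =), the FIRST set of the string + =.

{ + }

+ is a terminal; add {+} and stop.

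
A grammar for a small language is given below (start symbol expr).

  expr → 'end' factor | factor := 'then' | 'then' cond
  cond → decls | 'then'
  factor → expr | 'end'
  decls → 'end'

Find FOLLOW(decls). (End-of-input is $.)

{ $, := }

In cond → decls: decls is at the end, add FOLLOW(cond) = { $, := }.
Union: FOLLOW(decls) = { $, := }.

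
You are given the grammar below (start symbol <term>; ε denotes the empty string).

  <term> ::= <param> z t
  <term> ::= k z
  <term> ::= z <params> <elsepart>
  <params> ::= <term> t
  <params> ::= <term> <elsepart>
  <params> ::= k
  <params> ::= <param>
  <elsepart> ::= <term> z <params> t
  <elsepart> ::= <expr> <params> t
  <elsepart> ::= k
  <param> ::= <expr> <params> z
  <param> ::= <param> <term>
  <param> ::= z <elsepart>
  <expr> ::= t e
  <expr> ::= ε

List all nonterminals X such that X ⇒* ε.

{ <expr> }

Directly nullable (have an ε-production): <expr>.
No other nonterminal has a production whose RHS symbols are all nullable.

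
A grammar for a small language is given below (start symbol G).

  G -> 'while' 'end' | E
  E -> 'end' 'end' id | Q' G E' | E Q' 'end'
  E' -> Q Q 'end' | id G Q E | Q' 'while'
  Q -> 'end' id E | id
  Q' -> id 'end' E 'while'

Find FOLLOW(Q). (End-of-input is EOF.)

In E' -> Q Q 'end': add FIRST(Q 'end') = { 'end', id }.
In E' -> Q Q 'end': add FIRST('end') = { 'end' }.
In E' -> id G Q E: add FIRST(E) = { 'end', id }.
Union: FOLLOW(Q) = { 'end', id }.

{ 'end', id }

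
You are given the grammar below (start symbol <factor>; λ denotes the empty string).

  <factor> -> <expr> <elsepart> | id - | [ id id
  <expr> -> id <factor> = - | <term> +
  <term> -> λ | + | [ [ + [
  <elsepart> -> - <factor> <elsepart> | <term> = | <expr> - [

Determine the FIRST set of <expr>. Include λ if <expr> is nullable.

<expr> -> id <factor> = - contributes {id}.
From <expr> -> <term> +: <term> nullable, take FIRST(<term>) ∪ {+} = { +, [ }.
Union: FIRST(<expr>) = { +, [, id }.

{ +, [, id }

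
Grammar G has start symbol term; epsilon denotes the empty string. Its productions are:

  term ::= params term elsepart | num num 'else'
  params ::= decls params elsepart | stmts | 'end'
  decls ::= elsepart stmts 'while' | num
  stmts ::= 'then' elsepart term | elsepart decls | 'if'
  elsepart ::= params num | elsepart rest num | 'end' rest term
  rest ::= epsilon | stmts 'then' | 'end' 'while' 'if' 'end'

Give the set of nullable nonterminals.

Directly nullable (have an epsilon-production): rest.
No other nonterminal has a production whose RHS symbols are all nullable.

{ rest }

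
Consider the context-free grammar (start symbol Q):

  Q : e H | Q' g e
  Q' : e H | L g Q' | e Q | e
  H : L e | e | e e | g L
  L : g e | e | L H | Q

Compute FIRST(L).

{ e, g }

L : g e contributes {g}.
L : e contributes {e}.
From L : L H: add FIRST(L) = { e, g }.
From L : Q: add FIRST(Q) = { e, g }.
Union: FIRST(L) = { e, g }.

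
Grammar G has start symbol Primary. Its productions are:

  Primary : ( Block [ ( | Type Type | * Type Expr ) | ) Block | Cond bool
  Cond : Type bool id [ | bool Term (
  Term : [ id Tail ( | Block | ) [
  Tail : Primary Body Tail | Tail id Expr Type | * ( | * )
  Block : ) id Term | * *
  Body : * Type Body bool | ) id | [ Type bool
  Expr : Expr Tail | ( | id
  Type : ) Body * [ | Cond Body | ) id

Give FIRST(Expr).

{ (, id }

From Expr : Expr Tail: add FIRST(Expr) = { (, id }.
Expr : ( contributes {(}.
Expr : id contributes {id}.
Union: FIRST(Expr) = { (, id }.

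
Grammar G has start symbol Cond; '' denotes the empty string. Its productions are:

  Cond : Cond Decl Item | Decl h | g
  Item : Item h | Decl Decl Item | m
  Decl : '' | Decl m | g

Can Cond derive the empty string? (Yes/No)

Nullable nonterminals: Decl.
No production of Cond has an RHS whose symbols are all nullable, so Cond is not nullable.

No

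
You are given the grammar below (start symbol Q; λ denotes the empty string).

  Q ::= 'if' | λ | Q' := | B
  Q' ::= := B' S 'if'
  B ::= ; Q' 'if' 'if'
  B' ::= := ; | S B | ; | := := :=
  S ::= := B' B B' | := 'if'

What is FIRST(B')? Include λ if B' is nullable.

{ :=, ; }

B' ::= := ; contributes {:=}.
From B' ::= S B: add FIRST(S) = { := }.
B' ::= ; contributes {;}.
B' ::= := := := contributes {:=}.
Union: FIRST(B') = { :=, ; }.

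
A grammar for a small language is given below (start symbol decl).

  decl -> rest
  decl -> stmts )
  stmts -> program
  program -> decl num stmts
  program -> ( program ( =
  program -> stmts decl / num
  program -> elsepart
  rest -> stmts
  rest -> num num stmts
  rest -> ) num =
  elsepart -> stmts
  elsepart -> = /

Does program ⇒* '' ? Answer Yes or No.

No

No nonterminal in this grammar is nullable.
No production of program has an RHS whose symbols are all nullable, so program is not nullable.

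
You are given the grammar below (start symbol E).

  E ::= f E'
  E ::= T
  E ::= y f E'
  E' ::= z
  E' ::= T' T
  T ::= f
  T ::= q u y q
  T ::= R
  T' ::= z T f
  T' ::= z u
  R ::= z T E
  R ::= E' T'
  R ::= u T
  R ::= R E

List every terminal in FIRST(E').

{ z }

E' ::= z contributes {z}.
From E' ::= T' T: add FIRST(T') = { z }.
Union: FIRST(E') = { z }.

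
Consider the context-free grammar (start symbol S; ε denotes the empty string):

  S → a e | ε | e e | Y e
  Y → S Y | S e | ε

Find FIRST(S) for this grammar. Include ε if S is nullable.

{ a, e, ε }

S → a e contributes {a}.
S → ε contributes ε.
S → e e contributes {e}.
From S → Y e: Y nullable, take FIRST(Y) ∪ {e} = { a, e }.
Union: FIRST(S) = { a, e, ε }.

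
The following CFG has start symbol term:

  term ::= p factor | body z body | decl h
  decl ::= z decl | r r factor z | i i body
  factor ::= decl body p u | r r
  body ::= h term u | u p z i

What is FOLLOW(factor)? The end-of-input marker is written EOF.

In term ::= p factor: factor is at the end, add FOLLOW(term) = { EOF, u }.
In decl ::= r r factor z: add FIRST(z) = { z }.
Union: FOLLOW(factor) = { EOF, u, z }.

{ EOF, u, z }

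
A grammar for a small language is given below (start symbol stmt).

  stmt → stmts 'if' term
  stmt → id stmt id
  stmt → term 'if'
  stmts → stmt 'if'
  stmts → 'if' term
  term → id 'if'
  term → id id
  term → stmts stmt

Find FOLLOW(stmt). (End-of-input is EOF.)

stmt is the start symbol, so EOF ∈ FOLLOW(stmt).
In stmt → id stmt id: add FIRST(id) = { id }.
In stmts → stmt 'if': add FIRST('if') = { 'if' }.
In term → stmts stmt: stmt is at the end, add FOLLOW(term) = { EOF, 'if', id }.
Union: FOLLOW(stmt) = { EOF, 'if', id }.

{ EOF, 'if', id }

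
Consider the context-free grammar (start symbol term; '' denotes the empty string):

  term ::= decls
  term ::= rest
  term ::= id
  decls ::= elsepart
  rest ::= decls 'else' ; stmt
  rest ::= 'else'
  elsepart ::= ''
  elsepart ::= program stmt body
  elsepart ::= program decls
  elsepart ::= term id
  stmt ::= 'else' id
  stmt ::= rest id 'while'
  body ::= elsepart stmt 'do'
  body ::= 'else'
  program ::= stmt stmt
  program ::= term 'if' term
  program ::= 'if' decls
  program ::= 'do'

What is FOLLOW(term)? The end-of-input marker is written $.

term is the start symbol, so $ ∈ FOLLOW(term).
In elsepart ::= term id: add FIRST(id) = { id }.
In program ::= term 'if' term: add FIRST('if' term) = { 'if' }.
In program ::= term 'if' term: term is at the end, add FOLLOW(program) = { $, 'do', 'else', 'if', id }.
Union: FOLLOW(term) = { $, 'do', 'else', 'if', id }.

{ $, 'do', 'else', 'if', id }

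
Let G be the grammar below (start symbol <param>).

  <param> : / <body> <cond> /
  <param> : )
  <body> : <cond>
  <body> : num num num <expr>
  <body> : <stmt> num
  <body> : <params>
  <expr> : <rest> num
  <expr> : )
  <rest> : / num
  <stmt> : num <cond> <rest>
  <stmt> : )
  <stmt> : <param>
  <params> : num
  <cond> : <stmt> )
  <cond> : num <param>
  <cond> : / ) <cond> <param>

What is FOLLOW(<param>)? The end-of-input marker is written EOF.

{ EOF, ), /, num }

<param> is the start symbol, so EOF ∈ FOLLOW(<param>).
In <stmt> : <param>: <param> is at the end, add FOLLOW(<stmt>) = { ), num }.
In <cond> : num <param>: <param> is at the end, add FOLLOW(<cond>) = { ), /, num }.
In <cond> : / ) <cond> <param>: <param> is at the end, add FOLLOW(<cond>) = { ), /, num }.
Union: FOLLOW(<param>) = { EOF, ), /, num }.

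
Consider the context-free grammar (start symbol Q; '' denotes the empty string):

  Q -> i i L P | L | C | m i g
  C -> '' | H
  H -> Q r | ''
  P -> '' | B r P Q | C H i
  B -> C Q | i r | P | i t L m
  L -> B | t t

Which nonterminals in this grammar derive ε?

{ B, C, H, L, P, Q }

Directly nullable (have an ''-production): C, H, P.
Q -> L with every symbol nullable, so Q is nullable.
L -> B with every symbol nullable, so L is nullable.
B -> C Q with every symbol nullable, so B is nullable.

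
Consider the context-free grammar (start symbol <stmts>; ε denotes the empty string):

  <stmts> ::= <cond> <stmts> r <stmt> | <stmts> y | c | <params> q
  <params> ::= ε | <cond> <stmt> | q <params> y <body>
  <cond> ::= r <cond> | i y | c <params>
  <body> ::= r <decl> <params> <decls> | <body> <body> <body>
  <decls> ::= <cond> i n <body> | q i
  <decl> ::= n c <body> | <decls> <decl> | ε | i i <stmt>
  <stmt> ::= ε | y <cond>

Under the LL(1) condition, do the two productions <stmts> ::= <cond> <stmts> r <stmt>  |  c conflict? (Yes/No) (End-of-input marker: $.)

Yes

FIRST(<cond> <stmts> r <stmt>) = { c, i, r } and FIRST(c) = { c }.
Both contain c, so the two alternatives are not disjoint — LL(1) conflict.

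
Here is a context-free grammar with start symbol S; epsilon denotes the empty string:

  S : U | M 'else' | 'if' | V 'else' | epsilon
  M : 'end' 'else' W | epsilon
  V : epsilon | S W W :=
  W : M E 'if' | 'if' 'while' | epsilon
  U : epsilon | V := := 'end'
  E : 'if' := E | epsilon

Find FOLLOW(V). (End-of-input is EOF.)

In S : V 'else': add FIRST('else') = { 'else' }.
In U : V := := 'end': add FIRST(:= := 'end') = { := }.
Union: FOLLOW(V) = { 'else', := }.

{ 'else', := }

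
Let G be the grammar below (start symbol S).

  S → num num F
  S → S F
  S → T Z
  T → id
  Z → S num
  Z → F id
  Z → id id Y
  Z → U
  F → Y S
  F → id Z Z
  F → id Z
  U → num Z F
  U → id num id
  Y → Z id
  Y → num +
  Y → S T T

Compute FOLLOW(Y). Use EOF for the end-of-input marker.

{ EOF, id, num }

In Z → id id Y: Y is at the end, add FOLLOW(Z) = { EOF, id, num }.
In F → Y S: add FIRST(S) = { id, num }.
Union: FOLLOW(Y) = { EOF, id, num }.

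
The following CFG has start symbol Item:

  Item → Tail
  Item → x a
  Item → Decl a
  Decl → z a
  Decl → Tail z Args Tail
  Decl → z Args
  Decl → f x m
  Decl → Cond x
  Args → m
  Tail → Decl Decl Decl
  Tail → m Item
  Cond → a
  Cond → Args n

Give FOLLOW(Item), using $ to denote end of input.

Item is the start symbol, so $ ∈ FOLLOW(Item).
In Tail → m Item: Item is at the end, add FOLLOW(Tail) = { $, a, f, m, z }.
Union: FOLLOW(Item) = { $, a, f, m, z }.

{ $, a, f, m, z }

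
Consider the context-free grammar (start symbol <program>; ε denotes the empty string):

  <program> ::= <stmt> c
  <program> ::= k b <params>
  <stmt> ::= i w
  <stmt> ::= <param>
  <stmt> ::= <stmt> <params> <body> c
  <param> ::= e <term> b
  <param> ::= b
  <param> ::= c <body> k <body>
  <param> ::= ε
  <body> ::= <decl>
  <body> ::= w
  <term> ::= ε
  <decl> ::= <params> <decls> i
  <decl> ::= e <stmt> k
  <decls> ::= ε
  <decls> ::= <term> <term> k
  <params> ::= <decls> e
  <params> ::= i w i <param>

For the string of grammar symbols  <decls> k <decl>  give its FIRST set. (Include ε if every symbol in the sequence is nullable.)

Add FIRST(<decls>)\{ε} = { k }; <decls> is nullable, continue.
k is a terminal; add {k} and stop.

{ k }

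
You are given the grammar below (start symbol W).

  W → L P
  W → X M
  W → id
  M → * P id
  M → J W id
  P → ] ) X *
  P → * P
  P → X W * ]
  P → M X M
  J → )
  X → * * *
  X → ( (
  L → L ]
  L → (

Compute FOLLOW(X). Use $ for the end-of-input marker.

In W → X M: add FIRST(M) = { ), * }.
In P → ] ) X *: add FIRST(*) = { * }.
In P → X W * ]: add FIRST(W * ]) = { (, *, id }.
In P → M X M: add FIRST(M) = { ), * }.
Union: FOLLOW(X) = { (, ), *, id }.

{ (, ), *, id }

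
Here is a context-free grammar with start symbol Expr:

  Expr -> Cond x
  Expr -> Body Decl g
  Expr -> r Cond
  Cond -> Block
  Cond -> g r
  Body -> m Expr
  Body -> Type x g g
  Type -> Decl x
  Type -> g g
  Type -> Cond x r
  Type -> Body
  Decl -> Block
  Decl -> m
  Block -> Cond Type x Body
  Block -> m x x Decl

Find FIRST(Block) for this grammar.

{ g, m }

From Block -> Cond Type x Body: add FIRST(Cond) = { g, m }.
Block -> m x x Decl contributes {m}.
Union: FIRST(Block) = { g, m }.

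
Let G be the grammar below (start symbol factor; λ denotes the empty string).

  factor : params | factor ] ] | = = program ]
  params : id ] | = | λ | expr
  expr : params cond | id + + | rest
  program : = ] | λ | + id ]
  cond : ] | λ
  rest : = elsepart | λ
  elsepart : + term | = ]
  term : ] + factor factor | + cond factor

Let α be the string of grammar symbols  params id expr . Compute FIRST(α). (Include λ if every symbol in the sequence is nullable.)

{ =, ], id }

Add FIRST(params)\{λ} = { =, ], id }; params is nullable, continue.
id is a terminal; add {id} and stop.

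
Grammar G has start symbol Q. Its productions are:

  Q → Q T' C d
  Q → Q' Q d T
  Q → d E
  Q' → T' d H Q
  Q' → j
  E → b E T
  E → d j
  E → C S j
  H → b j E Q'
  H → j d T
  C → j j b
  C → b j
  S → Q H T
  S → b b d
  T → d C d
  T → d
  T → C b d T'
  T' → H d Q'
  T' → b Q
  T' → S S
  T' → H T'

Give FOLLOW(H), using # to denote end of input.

In Q' → T' d H Q: add FIRST(Q) = { b, d, j }.
In S → Q H T: add FIRST(T) = { b, d, j }.
In T' → H d Q': add FIRST(d Q') = { d }.
In T' → H T': add FIRST(T') = { b, d, j }.
Union: FOLLOW(H) = { b, d, j }.

{ b, d, j }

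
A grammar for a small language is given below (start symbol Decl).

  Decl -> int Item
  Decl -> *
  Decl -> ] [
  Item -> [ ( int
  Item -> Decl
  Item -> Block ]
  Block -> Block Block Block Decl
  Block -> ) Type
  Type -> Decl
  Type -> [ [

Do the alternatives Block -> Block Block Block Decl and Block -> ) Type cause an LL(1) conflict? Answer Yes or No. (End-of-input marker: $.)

Yes

FIRST(Block Block Block Decl) = { ) } and FIRST() Type) = { ) }.
Both contain ), so the two alternatives are not disjoint — LL(1) conflict.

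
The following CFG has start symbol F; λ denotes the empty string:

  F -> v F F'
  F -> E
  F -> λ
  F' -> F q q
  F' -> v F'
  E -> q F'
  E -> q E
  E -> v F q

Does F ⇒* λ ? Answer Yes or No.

F has an λ-production, so F ⇒ λ.

Yes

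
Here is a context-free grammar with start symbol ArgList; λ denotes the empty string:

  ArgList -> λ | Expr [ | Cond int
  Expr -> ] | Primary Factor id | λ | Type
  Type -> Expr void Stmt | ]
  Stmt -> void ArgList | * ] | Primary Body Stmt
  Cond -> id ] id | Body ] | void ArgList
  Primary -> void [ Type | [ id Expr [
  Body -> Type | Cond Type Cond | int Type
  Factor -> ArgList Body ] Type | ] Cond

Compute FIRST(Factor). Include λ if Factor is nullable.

From Factor -> ArgList Body ] Type: ArgList nullable, take FIRST(ArgList) ∪ FIRST(Body) = { [, ], id, int, void }.
Factor -> ] Cond contributes {]}.
Union: FIRST(Factor) = { [, ], id, int, void }.

{ [, ], id, int, void }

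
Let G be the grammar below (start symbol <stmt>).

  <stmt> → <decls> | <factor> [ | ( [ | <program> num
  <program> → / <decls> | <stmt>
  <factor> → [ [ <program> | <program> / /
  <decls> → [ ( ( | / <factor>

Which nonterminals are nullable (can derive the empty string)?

{ } (none)

No nonterminal has an empty production or an RHS whose symbols are all nullable.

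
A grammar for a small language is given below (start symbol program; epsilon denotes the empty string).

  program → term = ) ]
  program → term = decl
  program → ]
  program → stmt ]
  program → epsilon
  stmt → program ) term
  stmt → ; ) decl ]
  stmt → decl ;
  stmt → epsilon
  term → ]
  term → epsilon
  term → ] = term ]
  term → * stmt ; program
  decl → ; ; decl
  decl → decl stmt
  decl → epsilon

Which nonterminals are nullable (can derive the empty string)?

Directly nullable (have an epsilon-production): program, stmt, term, decl.

{ decl, program, stmt, term }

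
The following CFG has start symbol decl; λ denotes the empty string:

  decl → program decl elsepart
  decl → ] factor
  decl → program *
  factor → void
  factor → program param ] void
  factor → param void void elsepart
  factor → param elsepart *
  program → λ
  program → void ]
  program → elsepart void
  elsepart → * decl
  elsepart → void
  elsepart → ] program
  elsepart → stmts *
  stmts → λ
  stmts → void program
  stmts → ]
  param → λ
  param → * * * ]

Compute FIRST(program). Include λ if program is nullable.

program → λ contributes λ.
program → void ] contributes {void}.
From program → elsepart void: add FIRST(elsepart) = { *, ], void }.
Union: FIRST(program) = { *, ], void, λ }.

{ *, ], void, λ }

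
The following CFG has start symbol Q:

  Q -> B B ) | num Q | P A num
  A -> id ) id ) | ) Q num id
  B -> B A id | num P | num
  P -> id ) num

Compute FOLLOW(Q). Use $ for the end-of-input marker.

{ $, num }

Q is the start symbol, so $ ∈ FOLLOW(Q).
In Q -> num Q: Q is at the end, add FOLLOW(Q) = { $, num }.
In A -> ) Q num id: add FIRST(num id) = { num }.
Union: FOLLOW(Q) = { $, num }.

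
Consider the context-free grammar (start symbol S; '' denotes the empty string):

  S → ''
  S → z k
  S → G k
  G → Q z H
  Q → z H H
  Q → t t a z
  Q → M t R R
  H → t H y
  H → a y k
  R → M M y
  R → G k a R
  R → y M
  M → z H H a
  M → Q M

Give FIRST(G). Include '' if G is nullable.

{ t, z }

From G → Q z H: add FIRST(Q) = { t, z }.
Union: FIRST(G) = { t, z }.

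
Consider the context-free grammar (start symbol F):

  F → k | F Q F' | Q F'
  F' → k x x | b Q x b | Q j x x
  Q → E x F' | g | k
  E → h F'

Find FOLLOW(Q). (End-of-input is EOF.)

In F → F Q F': add FIRST(F') = { b, g, h, k }.
In F → Q F': add FIRST(F') = { b, g, h, k }.
In F' → b Q x b: add FIRST(x b) = { x }.
In F' → Q j x x: add FIRST(j x x) = { j }.
Union: FOLLOW(Q) = { b, g, h, j, k, x }.

{ b, g, h, j, k, x }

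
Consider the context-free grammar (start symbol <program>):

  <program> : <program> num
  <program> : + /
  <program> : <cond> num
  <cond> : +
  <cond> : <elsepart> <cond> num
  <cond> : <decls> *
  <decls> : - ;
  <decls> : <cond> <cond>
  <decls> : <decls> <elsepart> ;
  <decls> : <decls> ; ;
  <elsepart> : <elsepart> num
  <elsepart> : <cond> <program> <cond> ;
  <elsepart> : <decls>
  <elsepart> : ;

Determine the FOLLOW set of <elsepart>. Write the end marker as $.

In <cond> : <elsepart> <cond> num: add FIRST(<cond> num) = { +, -, ; }.
In <decls> : <decls> <elsepart> ;: add FIRST(;) = { ; }.
In <elsepart> : <elsepart> num: add FIRST(num) = { num }.
Union: FOLLOW(<elsepart>) = { +, -, ;, num }.

{ +, -, ;, num }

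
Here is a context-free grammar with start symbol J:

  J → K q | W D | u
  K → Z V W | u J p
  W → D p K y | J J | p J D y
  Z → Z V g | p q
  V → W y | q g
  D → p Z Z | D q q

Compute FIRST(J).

{ p, u }

From J → K q: add FIRST(K) = { p, u }.
From J → W D: add FIRST(W) = { p, u }.
J → u contributes {u}.
Union: FIRST(J) = { p, u }.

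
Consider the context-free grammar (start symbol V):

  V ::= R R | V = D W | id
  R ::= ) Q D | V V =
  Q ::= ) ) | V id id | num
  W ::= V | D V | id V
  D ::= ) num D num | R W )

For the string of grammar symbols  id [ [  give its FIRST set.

id is a terminal; add {id} and stop.

{ id }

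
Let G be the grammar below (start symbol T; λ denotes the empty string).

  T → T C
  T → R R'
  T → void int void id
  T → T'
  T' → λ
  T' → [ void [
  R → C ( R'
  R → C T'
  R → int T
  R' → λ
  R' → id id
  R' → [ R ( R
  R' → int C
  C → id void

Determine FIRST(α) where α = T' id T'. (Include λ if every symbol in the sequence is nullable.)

Add FIRST(T')\{λ} = { [ }; T' is nullable, continue.
id is a terminal; add {id} and stop.

{ [, id }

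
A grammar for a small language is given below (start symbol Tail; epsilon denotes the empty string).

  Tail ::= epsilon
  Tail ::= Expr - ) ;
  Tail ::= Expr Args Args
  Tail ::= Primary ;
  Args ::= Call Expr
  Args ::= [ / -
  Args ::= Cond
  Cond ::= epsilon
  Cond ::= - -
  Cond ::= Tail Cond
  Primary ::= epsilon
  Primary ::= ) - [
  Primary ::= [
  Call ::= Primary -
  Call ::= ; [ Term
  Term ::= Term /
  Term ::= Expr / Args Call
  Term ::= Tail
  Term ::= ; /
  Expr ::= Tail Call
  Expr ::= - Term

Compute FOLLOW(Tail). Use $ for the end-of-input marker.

Tail is the start symbol, so $ ∈ FOLLOW(Tail).
In Cond ::= Tail Cond: add FIRST(Cond)\{epsilon} = { ), -, ;, [ }.
  Since Cond is nullable, also add FOLLOW(Cond) = { $, ), -, /, ;, [ }.
In Term ::= Tail: Tail is at the end, add FOLLOW(Term) = { $, ), -, /, ;, [ }.
In Expr ::= Tail Call: add FIRST(Call) = { ), -, ;, [ }.
Union: FOLLOW(Tail) = { $, ), -, /, ;, [ }.

{ $, ), -, /, ;, [ }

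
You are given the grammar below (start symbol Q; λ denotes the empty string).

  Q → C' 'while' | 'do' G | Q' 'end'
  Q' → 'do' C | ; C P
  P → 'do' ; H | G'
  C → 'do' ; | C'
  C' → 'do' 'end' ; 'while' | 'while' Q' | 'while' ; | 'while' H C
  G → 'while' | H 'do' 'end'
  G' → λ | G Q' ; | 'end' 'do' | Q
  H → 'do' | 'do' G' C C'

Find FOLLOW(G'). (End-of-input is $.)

In P → G': G' is at the end, add FOLLOW(P) = { 'do', 'end', 'while', ; }.
In H → 'do' G' C C': add FIRST(C C') = { 'do', 'while' }.
Union: FOLLOW(G') = { 'do', 'end', 'while', ; }.

{ 'do', 'end', 'while', ; }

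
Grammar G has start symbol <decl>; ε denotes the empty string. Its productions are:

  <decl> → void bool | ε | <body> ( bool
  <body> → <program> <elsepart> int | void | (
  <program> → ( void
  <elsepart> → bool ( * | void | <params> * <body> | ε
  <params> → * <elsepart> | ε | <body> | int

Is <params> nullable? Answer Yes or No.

Yes

<params> has an ε-production, so <params> ⇒ ε.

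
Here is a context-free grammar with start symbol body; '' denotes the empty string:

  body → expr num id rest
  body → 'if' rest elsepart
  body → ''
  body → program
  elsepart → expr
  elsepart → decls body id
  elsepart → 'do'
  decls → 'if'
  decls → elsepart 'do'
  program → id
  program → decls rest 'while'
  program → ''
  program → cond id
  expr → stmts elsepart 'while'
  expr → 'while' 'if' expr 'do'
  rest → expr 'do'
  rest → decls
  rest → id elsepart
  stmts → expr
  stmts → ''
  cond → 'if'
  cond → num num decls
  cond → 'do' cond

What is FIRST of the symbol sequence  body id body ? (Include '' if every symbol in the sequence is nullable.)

{ 'do', 'if', 'while', id, num }

Add FIRST(body)\{''} = { 'do', 'if', 'while', id, num }; body is nullable, continue.
id is a terminal; add {id} and stop.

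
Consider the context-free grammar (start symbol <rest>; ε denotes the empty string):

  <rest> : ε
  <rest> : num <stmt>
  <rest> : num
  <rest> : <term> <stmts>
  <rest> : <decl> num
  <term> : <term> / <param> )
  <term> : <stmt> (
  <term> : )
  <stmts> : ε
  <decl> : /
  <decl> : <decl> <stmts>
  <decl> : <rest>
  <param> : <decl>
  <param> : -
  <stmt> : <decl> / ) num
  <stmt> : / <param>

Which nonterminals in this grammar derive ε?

Directly nullable (have an ε-production): <rest>, <stmts>.
<param> : <decl> with every symbol nullable, so <param> is nullable.
<decl> : <decl> <stmts> with every symbol nullable, so <decl> is nullable.
No other nonterminal has a production whose RHS symbols are all nullable.

{ <decl>, <param>, <rest>, <stmts> }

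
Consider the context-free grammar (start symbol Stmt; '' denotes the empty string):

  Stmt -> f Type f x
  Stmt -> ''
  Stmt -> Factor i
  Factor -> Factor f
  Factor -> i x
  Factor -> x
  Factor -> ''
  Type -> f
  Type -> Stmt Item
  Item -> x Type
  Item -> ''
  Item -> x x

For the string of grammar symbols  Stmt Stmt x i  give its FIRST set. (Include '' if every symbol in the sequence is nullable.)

{ f, i, x }

Add FIRST(Stmt)\{''} = { f, i, x }; Stmt is nullable, continue.
Add FIRST(Stmt)\{''} = { f, i, x }; Stmt is nullable, continue.
x is a terminal; add {x} and stop.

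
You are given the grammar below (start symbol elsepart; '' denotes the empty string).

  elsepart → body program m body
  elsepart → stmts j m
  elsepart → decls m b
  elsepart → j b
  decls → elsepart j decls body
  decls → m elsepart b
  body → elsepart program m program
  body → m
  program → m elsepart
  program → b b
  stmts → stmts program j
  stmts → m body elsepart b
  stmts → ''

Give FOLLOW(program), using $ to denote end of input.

In elsepart → body program m body: add FIRST(m body) = { m }.
In body → elsepart program m program: add FIRST(m program) = { m }.
In body → elsepart program m program: program is at the end, add FOLLOW(body) = { $, b, j, m }.
In stmts → stmts program j: add FIRST(j) = { j }.
Union: FOLLOW(program) = { $, b, j, m }.

{ $, b, j, m }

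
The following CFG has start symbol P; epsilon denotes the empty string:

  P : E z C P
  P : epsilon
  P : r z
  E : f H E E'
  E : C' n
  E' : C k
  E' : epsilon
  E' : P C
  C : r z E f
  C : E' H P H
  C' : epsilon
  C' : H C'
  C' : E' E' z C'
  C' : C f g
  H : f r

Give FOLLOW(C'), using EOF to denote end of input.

In E : C' n: add FIRST(n) = { n }.
In C' : H C': C' is at the end, add FOLLOW(C') = { n }.
In C' : E' E' z C': C' is at the end, add FOLLOW(C') = { n }.
Union: FOLLOW(C') = { n }.

{ n }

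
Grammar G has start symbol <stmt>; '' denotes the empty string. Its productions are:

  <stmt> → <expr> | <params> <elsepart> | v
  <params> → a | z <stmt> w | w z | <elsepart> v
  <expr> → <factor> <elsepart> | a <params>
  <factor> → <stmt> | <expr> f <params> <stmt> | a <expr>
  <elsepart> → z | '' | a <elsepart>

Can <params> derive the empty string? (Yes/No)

Nullable nonterminals: <elsepart>.
No production of <params> has an RHS whose symbols are all nullable, so <params> is not nullable.

No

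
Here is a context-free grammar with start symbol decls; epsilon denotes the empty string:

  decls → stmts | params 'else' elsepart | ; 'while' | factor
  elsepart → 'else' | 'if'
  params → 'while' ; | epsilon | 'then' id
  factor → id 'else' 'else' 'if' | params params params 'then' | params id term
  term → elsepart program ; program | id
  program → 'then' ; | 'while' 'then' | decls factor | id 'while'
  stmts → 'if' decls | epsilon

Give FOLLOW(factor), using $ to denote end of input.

In decls → factor: factor is at the end, add FOLLOW(decls) = { $, 'then', 'while', id }.
In program → decls factor: factor is at the end, add FOLLOW(program) = { $, 'then', 'while', ;, id }.
Union: FOLLOW(factor) = { $, 'then', 'while', ;, id }.

{ $, 'then', 'while', ;, id }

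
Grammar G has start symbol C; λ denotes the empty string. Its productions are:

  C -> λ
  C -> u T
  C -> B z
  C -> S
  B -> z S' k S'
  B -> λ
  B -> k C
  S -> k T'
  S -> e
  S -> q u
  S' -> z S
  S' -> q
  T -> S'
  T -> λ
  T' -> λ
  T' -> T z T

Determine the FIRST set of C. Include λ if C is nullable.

{ e, k, q, u, z, λ }

C -> λ contributes λ.
C -> u T contributes {u}.
From C -> B z: B nullable, take FIRST(B) ∪ {z} = { k, z }.
From C -> S: add FIRST(S) = { e, k, q }.
Union: FIRST(C) = { e, k, q, u, z, λ }.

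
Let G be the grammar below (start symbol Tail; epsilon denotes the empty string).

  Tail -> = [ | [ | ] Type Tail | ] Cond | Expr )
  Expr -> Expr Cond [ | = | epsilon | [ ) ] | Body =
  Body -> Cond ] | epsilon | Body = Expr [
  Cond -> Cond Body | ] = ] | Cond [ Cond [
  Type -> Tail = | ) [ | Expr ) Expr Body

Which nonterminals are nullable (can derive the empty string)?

Directly nullable (have an epsilon-production): Expr, Body.
No other nonterminal has a production whose RHS symbols are all nullable.

{ Body, Expr }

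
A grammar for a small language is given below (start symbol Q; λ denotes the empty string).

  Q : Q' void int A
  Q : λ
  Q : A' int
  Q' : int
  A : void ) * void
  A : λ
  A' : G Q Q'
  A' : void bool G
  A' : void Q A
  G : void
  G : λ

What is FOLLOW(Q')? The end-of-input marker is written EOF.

{ int, void }

In Q : Q' void int A: add FIRST(void int A) = { void }.
In A' : G Q Q': Q' is at the end, add FOLLOW(A') = { int }.
Union: FOLLOW(Q') = { int, void }.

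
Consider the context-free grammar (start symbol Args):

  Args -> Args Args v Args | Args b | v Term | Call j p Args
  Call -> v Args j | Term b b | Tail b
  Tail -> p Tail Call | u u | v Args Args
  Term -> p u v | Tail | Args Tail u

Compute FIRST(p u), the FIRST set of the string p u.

p is a terminal; add {p} and stop.

{ p }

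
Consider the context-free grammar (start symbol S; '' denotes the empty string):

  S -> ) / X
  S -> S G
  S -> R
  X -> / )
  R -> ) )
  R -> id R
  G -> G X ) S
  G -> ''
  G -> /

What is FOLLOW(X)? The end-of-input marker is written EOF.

In S -> ) / X: X is at the end, add FOLLOW(S) = { EOF, / }.
In G -> G X ) S: add FIRST() S) = { ) }.
Union: FOLLOW(X) = { EOF, ), / }.

{ EOF, ), / }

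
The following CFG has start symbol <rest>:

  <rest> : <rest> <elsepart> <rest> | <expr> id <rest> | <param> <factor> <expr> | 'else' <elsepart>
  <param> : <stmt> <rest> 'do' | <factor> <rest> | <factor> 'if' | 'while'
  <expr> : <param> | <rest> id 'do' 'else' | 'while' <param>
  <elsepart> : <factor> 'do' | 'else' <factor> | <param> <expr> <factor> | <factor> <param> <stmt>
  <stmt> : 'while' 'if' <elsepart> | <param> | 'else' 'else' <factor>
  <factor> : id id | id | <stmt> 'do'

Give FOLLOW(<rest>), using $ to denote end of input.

<rest> is the start symbol, so $ ∈ FOLLOW(<rest>).
In <rest> : <rest> <elsepart> <rest>: add FIRST(<elsepart> <rest>) = { 'else', 'while', id }.
In <rest> : <rest> <elsepart> <rest>: <rest> is at the end, add FOLLOW(<rest>) = { $, 'do', 'else', 'while', id }.
In <rest> : <expr> id <rest>: <rest> is at the end, add FOLLOW(<rest>) = { $, 'do', 'else', 'while', id }.
In <param> : <stmt> <rest> 'do': add FIRST('do') = { 'do' }.
In <param> : <factor> <rest>: <rest> is at the end, add FOLLOW(<param>) = { $, 'do', 'else', 'while', id }.
In <expr> : <rest> id 'do' 'else': add FIRST(id 'do' 'else') = { id }.
Union: FOLLOW(<rest>) = { $, 'do', 'else', 'while', id }.

{ $, 'do', 'else', 'while', id }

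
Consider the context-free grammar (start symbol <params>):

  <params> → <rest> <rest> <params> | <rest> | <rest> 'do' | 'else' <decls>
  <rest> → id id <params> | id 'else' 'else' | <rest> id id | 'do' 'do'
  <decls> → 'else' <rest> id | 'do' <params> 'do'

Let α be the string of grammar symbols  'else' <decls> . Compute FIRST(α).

{ 'else' }

'else' is a terminal; add {'else'} and stop.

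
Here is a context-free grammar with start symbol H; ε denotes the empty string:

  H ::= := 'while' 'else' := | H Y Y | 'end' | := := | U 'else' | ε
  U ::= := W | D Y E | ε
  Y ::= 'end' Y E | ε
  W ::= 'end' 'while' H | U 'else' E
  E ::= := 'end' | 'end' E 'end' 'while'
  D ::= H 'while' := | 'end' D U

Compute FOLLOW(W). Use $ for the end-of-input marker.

In U ::= := W: W is at the end, add FOLLOW(U) = { 'else', 'end', 'while', := }.
Union: FOLLOW(W) = { 'else', 'end', 'while', := }.

{ 'else', 'end', 'while', := }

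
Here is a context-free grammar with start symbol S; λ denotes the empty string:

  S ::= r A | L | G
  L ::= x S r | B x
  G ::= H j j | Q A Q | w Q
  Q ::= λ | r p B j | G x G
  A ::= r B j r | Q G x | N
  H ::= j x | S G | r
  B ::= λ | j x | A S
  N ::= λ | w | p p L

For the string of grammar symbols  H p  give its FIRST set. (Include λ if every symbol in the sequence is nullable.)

{ j, p, r, w, x }

Add FIRST(H)\{λ} = { j, p, r, w, x }; H is nullable, continue.
p is a terminal; add {p} and stop.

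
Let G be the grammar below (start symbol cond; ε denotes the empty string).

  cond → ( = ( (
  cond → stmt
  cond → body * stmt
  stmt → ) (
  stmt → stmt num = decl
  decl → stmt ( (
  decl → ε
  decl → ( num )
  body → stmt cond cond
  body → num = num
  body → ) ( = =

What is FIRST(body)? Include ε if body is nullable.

{ ), num }

From body → stmt cond cond: add FIRST(stmt) = { ) }.
body → num = num contributes {num}.
body → ) ( = = contributes {)}.
Union: FIRST(body) = { ), num }.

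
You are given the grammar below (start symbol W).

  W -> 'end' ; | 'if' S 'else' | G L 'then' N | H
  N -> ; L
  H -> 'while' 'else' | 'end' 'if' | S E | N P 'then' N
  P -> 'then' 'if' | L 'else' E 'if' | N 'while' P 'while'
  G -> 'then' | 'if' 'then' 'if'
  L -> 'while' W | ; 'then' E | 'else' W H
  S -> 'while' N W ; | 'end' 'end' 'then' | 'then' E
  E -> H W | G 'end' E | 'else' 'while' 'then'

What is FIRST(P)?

P -> 'then' 'if' contributes {'then'}.
From P -> L 'else' E 'if': add FIRST(L) = { 'else', 'while', ; }.
From P -> N 'while' P 'while': add FIRST(N) = { ; }.
Union: FIRST(P) = { 'else', 'then', 'while', ; }.

{ 'else', 'then', 'while', ; }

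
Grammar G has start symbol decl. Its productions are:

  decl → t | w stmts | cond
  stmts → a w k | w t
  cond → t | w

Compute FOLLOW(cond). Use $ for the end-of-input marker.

{ $ }

In decl → cond: cond is at the end, add FOLLOW(decl) = { $ }.
Union: FOLLOW(cond) = { $ }.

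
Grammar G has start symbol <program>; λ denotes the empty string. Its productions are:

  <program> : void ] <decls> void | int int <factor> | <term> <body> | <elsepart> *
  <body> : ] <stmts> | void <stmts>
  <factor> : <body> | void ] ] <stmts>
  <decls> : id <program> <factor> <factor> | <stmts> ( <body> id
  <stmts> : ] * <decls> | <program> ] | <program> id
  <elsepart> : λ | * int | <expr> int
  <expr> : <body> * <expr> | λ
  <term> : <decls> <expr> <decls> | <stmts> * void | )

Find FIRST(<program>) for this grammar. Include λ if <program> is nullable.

{ ), *, ], id, int, void }

<program> : void ] <decls> void contributes {void}.
<program> : int int <factor> contributes {int}.
From <program> : <term> <body>: add FIRST(<term>) = { ), *, ], id, int, void }.
From <program> : <elsepart> *: <elsepart> nullable, take FIRST(<elsepart>) ∪ {*} = { *, ], int, void }.
Union: FIRST(<program>) = { ), *, ], id, int, void }.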